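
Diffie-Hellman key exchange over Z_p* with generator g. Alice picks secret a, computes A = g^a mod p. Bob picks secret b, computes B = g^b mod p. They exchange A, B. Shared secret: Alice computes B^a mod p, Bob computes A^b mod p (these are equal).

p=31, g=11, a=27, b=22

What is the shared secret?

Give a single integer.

Answer: 8

Derivation:
A = 11^27 mod 31  (bits of 27 = 11011)
  bit 0 = 1: r = r^2 * 11 mod 31 = 1^2 * 11 = 1*11 = 11
  bit 1 = 1: r = r^2 * 11 mod 31 = 11^2 * 11 = 28*11 = 29
  bit 2 = 0: r = r^2 mod 31 = 29^2 = 4
  bit 3 = 1: r = r^2 * 11 mod 31 = 4^2 * 11 = 16*11 = 21
  bit 4 = 1: r = r^2 * 11 mod 31 = 21^2 * 11 = 7*11 = 15
  -> A = 15
B = 11^22 mod 31  (bits of 22 = 10110)
  bit 0 = 1: r = r^2 * 11 mod 31 = 1^2 * 11 = 1*11 = 11
  bit 1 = 0: r = r^2 mod 31 = 11^2 = 28
  bit 2 = 1: r = r^2 * 11 mod 31 = 28^2 * 11 = 9*11 = 6
  bit 3 = 1: r = r^2 * 11 mod 31 = 6^2 * 11 = 5*11 = 24
  bit 4 = 0: r = r^2 mod 31 = 24^2 = 18
  -> B = 18
s = B^a = 18^27 mod 31  (bits of 27 = 11011)
  bit 0 = 1: r = r^2 * 18 mod 31 = 1^2 * 18 = 1*18 = 18
  bit 1 = 1: r = r^2 * 18 mod 31 = 18^2 * 18 = 14*18 = 4
  bit 2 = 0: r = r^2 mod 31 = 4^2 = 16
  bit 3 = 1: r = r^2 * 18 mod 31 = 16^2 * 18 = 8*18 = 20
  bit 4 = 1: r = r^2 * 18 mod 31 = 20^2 * 18 = 28*18 = 8
  -> s = B^a = 8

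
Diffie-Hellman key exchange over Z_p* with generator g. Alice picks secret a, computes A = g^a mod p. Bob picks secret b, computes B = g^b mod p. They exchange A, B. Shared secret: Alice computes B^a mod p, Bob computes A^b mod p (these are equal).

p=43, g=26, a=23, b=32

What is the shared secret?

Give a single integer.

Answer: 17

Derivation:
A = 26^23 mod 43  (bits of 23 = 10111)
  bit 0 = 1: r = r^2 * 26 mod 43 = 1^2 * 26 = 1*26 = 26
  bit 1 = 0: r = r^2 mod 43 = 26^2 = 31
  bit 2 = 1: r = r^2 * 26 mod 43 = 31^2 * 26 = 15*26 = 3
  bit 3 = 1: r = r^2 * 26 mod 43 = 3^2 * 26 = 9*26 = 19
  bit 4 = 1: r = r^2 * 26 mod 43 = 19^2 * 26 = 17*26 = 12
  -> A = 12
B = 26^32 mod 43  (bits of 32 = 100000)
  bit 0 = 1: r = r^2 * 26 mod 43 = 1^2 * 26 = 1*26 = 26
  bit 1 = 0: r = r^2 mod 43 = 26^2 = 31
  bit 2 = 0: r = r^2 mod 43 = 31^2 = 15
  bit 3 = 0: r = r^2 mod 43 = 15^2 = 10
  bit 4 = 0: r = r^2 mod 43 = 10^2 = 14
  bit 5 = 0: r = r^2 mod 43 = 14^2 = 24
  -> B = 24
s = B^a = 24^23 mod 43  (bits of 23 = 10111)
  bit 0 = 1: r = r^2 * 24 mod 43 = 1^2 * 24 = 1*24 = 24
  bit 1 = 0: r = r^2 mod 43 = 24^2 = 17
  bit 2 = 1: r = r^2 * 24 mod 43 = 17^2 * 24 = 31*24 = 13
  bit 3 = 1: r = r^2 * 24 mod 43 = 13^2 * 24 = 40*24 = 14
  bit 4 = 1: r = r^2 * 24 mod 43 = 14^2 * 24 = 24*24 = 17
  -> s = B^a = 17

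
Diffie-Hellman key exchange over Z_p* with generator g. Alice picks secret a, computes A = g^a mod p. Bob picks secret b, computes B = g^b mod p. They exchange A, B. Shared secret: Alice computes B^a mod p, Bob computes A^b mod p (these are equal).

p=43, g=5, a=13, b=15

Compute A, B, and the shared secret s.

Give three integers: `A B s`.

Answer: 33 8 27

Derivation:
A = 5^13 mod 43  (bits of 13 = 1101)
  bit 0 = 1: r = r^2 * 5 mod 43 = 1^2 * 5 = 1*5 = 5
  bit 1 = 1: r = r^2 * 5 mod 43 = 5^2 * 5 = 25*5 = 39
  bit 2 = 0: r = r^2 mod 43 = 39^2 = 16
  bit 3 = 1: r = r^2 * 5 mod 43 = 16^2 * 5 = 41*5 = 33
  -> A = 33
B = 5^15 mod 43  (bits of 15 = 1111)
  bit 0 = 1: r = r^2 * 5 mod 43 = 1^2 * 5 = 1*5 = 5
  bit 1 = 1: r = r^2 * 5 mod 43 = 5^2 * 5 = 25*5 = 39
  bit 2 = 1: r = r^2 * 5 mod 43 = 39^2 * 5 = 16*5 = 37
  bit 3 = 1: r = r^2 * 5 mod 43 = 37^2 * 5 = 36*5 = 8
  -> B = 8
s = B^a = 8^13 mod 43  (bits of 13 = 1101)
  bit 0 = 1: r = r^2 * 8 mod 43 = 1^2 * 8 = 1*8 = 8
  bit 1 = 1: r = r^2 * 8 mod 43 = 8^2 * 8 = 21*8 = 39
  bit 2 = 0: r = r^2 mod 43 = 39^2 = 16
  bit 3 = 1: r = r^2 * 8 mod 43 = 16^2 * 8 = 41*8 = 27
  -> s = B^a = 27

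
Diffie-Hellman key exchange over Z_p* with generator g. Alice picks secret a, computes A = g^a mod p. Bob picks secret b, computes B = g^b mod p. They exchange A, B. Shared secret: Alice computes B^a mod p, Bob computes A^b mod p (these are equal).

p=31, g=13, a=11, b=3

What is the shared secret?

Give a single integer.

A = 13^11 mod 31  (bits of 11 = 1011)
  bit 0 = 1: r = r^2 * 13 mod 31 = 1^2 * 13 = 1*13 = 13
  bit 1 = 0: r = r^2 mod 31 = 13^2 = 14
  bit 2 = 1: r = r^2 * 13 mod 31 = 14^2 * 13 = 10*13 = 6
  bit 3 = 1: r = r^2 * 13 mod 31 = 6^2 * 13 = 5*13 = 3
  -> A = 3
B = 13^3 mod 31  (bits of 3 = 11)
  bit 0 = 1: r = r^2 * 13 mod 31 = 1^2 * 13 = 1*13 = 13
  bit 1 = 1: r = r^2 * 13 mod 31 = 13^2 * 13 = 14*13 = 27
  -> B = 27
s = B^a = 27^11 mod 31  (bits of 11 = 1011)
  bit 0 = 1: r = r^2 * 27 mod 31 = 1^2 * 27 = 1*27 = 27
  bit 1 = 0: r = r^2 mod 31 = 27^2 = 16
  bit 2 = 1: r = r^2 * 27 mod 31 = 16^2 * 27 = 8*27 = 30
  bit 3 = 1: r = r^2 * 27 mod 31 = 30^2 * 27 = 1*27 = 27
  -> s = B^a = 27

Answer: 27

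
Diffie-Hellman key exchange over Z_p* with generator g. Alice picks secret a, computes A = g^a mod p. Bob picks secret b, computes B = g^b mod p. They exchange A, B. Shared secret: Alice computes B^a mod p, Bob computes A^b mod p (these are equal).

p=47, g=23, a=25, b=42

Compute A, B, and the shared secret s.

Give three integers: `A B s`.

Answer: 35 16 21

Derivation:
A = 23^25 mod 47  (bits of 25 = 11001)
  bit 0 = 1: r = r^2 * 23 mod 47 = 1^2 * 23 = 1*23 = 23
  bit 1 = 1: r = r^2 * 23 mod 47 = 23^2 * 23 = 12*23 = 41
  bit 2 = 0: r = r^2 mod 47 = 41^2 = 36
  bit 3 = 0: r = r^2 mod 47 = 36^2 = 27
  bit 4 = 1: r = r^2 * 23 mod 47 = 27^2 * 23 = 24*23 = 35
  -> A = 35
B = 23^42 mod 47  (bits of 42 = 101010)
  bit 0 = 1: r = r^2 * 23 mod 47 = 1^2 * 23 = 1*23 = 23
  bit 1 = 0: r = r^2 mod 47 = 23^2 = 12
  bit 2 = 1: r = r^2 * 23 mod 47 = 12^2 * 23 = 3*23 = 22
  bit 3 = 0: r = r^2 mod 47 = 22^2 = 14
  bit 4 = 1: r = r^2 * 23 mod 47 = 14^2 * 23 = 8*23 = 43
  bit 5 = 0: r = r^2 mod 47 = 43^2 = 16
  -> B = 16
s = B^a = 16^25 mod 47  (bits of 25 = 11001)
  bit 0 = 1: r = r^2 * 16 mod 47 = 1^2 * 16 = 1*16 = 16
  bit 1 = 1: r = r^2 * 16 mod 47 = 16^2 * 16 = 21*16 = 7
  bit 2 = 0: r = r^2 mod 47 = 7^2 = 2
  bit 3 = 0: r = r^2 mod 47 = 2^2 = 4
  bit 4 = 1: r = r^2 * 16 mod 47 = 4^2 * 16 = 16*16 = 21
  -> s = B^a = 21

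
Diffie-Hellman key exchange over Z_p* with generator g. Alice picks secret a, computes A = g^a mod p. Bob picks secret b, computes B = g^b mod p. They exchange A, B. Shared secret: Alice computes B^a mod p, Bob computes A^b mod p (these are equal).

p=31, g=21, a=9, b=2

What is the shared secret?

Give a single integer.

A = 21^9 mod 31  (bits of 9 = 1001)
  bit 0 = 1: r = r^2 * 21 mod 31 = 1^2 * 21 = 1*21 = 21
  bit 1 = 0: r = r^2 mod 31 = 21^2 = 7
  bit 2 = 0: r = r^2 mod 31 = 7^2 = 18
  bit 3 = 1: r = r^2 * 21 mod 31 = 18^2 * 21 = 14*21 = 15
  -> A = 15
B = 21^2 mod 31  (bits of 2 = 10)
  bit 0 = 1: r = r^2 * 21 mod 31 = 1^2 * 21 = 1*21 = 21
  bit 1 = 0: r = r^2 mod 31 = 21^2 = 7
  -> B = 7
s = B^a = 7^9 mod 31  (bits of 9 = 1001)
  bit 0 = 1: r = r^2 * 7 mod 31 = 1^2 * 7 = 1*7 = 7
  bit 1 = 0: r = r^2 mod 31 = 7^2 = 18
  bit 2 = 0: r = r^2 mod 31 = 18^2 = 14
  bit 3 = 1: r = r^2 * 7 mod 31 = 14^2 * 7 = 10*7 = 8
  -> s = B^a = 8

Answer: 8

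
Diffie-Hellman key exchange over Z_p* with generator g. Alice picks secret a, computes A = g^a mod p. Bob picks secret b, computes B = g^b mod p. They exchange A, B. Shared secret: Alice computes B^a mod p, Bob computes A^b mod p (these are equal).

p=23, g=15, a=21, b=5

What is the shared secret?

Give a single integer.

Answer: 10

Derivation:
A = 15^21 mod 23  (bits of 21 = 10101)
  bit 0 = 1: r = r^2 * 15 mod 23 = 1^2 * 15 = 1*15 = 15
  bit 1 = 0: r = r^2 mod 23 = 15^2 = 18
  bit 2 = 1: r = r^2 * 15 mod 23 = 18^2 * 15 = 2*15 = 7
  bit 3 = 0: r = r^2 mod 23 = 7^2 = 3
  bit 4 = 1: r = r^2 * 15 mod 23 = 3^2 * 15 = 9*15 = 20
  -> A = 20
B = 15^5 mod 23  (bits of 5 = 101)
  bit 0 = 1: r = r^2 * 15 mod 23 = 1^2 * 15 = 1*15 = 15
  bit 1 = 0: r = r^2 mod 23 = 15^2 = 18
  bit 2 = 1: r = r^2 * 15 mod 23 = 18^2 * 15 = 2*15 = 7
  -> B = 7
s = B^a = 7^21 mod 23  (bits of 21 = 10101)
  bit 0 = 1: r = r^2 * 7 mod 23 = 1^2 * 7 = 1*7 = 7
  bit 1 = 0: r = r^2 mod 23 = 7^2 = 3
  bit 2 = 1: r = r^2 * 7 mod 23 = 3^2 * 7 = 9*7 = 17
  bit 3 = 0: r = r^2 mod 23 = 17^2 = 13
  bit 4 = 1: r = r^2 * 7 mod 23 = 13^2 * 7 = 8*7 = 10
  -> s = B^a = 10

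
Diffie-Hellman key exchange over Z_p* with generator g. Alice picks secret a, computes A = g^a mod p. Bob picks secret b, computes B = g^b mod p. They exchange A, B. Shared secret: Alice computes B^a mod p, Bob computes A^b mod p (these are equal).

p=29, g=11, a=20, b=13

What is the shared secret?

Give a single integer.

Answer: 16

Derivation:
A = 11^20 mod 29  (bits of 20 = 10100)
  bit 0 = 1: r = r^2 * 11 mod 29 = 1^2 * 11 = 1*11 = 11
  bit 1 = 0: r = r^2 mod 29 = 11^2 = 5
  bit 2 = 1: r = r^2 * 11 mod 29 = 5^2 * 11 = 25*11 = 14
  bit 3 = 0: r = r^2 mod 29 = 14^2 = 22
  bit 4 = 0: r = r^2 mod 29 = 22^2 = 20
  -> A = 20
B = 11^13 mod 29  (bits of 13 = 1101)
  bit 0 = 1: r = r^2 * 11 mod 29 = 1^2 * 11 = 1*11 = 11
  bit 1 = 1: r = r^2 * 11 mod 29 = 11^2 * 11 = 5*11 = 26
  bit 2 = 0: r = r^2 mod 29 = 26^2 = 9
  bit 3 = 1: r = r^2 * 11 mod 29 = 9^2 * 11 = 23*11 = 21
  -> B = 21
s = B^a = 21^20 mod 29  (bits of 20 = 10100)
  bit 0 = 1: r = r^2 * 21 mod 29 = 1^2 * 21 = 1*21 = 21
  bit 1 = 0: r = r^2 mod 29 = 21^2 = 6
  bit 2 = 1: r = r^2 * 21 mod 29 = 6^2 * 21 = 7*21 = 2
  bit 3 = 0: r = r^2 mod 29 = 2^2 = 4
  bit 4 = 0: r = r^2 mod 29 = 4^2 = 16
  -> s = B^a = 16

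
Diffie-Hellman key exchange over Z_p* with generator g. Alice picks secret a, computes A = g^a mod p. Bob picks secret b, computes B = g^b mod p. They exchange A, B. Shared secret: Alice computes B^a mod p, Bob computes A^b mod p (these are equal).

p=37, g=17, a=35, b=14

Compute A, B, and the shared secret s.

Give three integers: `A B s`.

Answer: 24 3 25

Derivation:
A = 17^35 mod 37  (bits of 35 = 100011)
  bit 0 = 1: r = r^2 * 17 mod 37 = 1^2 * 17 = 1*17 = 17
  bit 1 = 0: r = r^2 mod 37 = 17^2 = 30
  bit 2 = 0: r = r^2 mod 37 = 30^2 = 12
  bit 3 = 0: r = r^2 mod 37 = 12^2 = 33
  bit 4 = 1: r = r^2 * 17 mod 37 = 33^2 * 17 = 16*17 = 13
  bit 5 = 1: r = r^2 * 17 mod 37 = 13^2 * 17 = 21*17 = 24
  -> A = 24
B = 17^14 mod 37  (bits of 14 = 1110)
  bit 0 = 1: r = r^2 * 17 mod 37 = 1^2 * 17 = 1*17 = 17
  bit 1 = 1: r = r^2 * 17 mod 37 = 17^2 * 17 = 30*17 = 29
  bit 2 = 1: r = r^2 * 17 mod 37 = 29^2 * 17 = 27*17 = 15
  bit 3 = 0: r = r^2 mod 37 = 15^2 = 3
  -> B = 3
s = B^a = 3^35 mod 37  (bits of 35 = 100011)
  bit 0 = 1: r = r^2 * 3 mod 37 = 1^2 * 3 = 1*3 = 3
  bit 1 = 0: r = r^2 mod 37 = 3^2 = 9
  bit 2 = 0: r = r^2 mod 37 = 9^2 = 7
  bit 3 = 0: r = r^2 mod 37 = 7^2 = 12
  bit 4 = 1: r = r^2 * 3 mod 37 = 12^2 * 3 = 33*3 = 25
  bit 5 = 1: r = r^2 * 3 mod 37 = 25^2 * 3 = 33*3 = 25
  -> s = B^a = 25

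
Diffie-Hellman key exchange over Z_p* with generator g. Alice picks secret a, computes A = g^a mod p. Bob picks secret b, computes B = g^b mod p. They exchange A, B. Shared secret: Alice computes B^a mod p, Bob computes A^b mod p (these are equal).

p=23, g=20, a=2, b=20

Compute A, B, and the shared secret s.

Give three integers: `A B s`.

A = 20^2 mod 23  (bits of 2 = 10)
  bit 0 = 1: r = r^2 * 20 mod 23 = 1^2 * 20 = 1*20 = 20
  bit 1 = 0: r = r^2 mod 23 = 20^2 = 9
  -> A = 9
B = 20^20 mod 23  (bits of 20 = 10100)
  bit 0 = 1: r = r^2 * 20 mod 23 = 1^2 * 20 = 1*20 = 20
  bit 1 = 0: r = r^2 mod 23 = 20^2 = 9
  bit 2 = 1: r = r^2 * 20 mod 23 = 9^2 * 20 = 12*20 = 10
  bit 3 = 0: r = r^2 mod 23 = 10^2 = 8
  bit 4 = 0: r = r^2 mod 23 = 8^2 = 18
  -> B = 18
s = B^a = 18^2 mod 23  (bits of 2 = 10)
  bit 0 = 1: r = r^2 * 18 mod 23 = 1^2 * 18 = 1*18 = 18
  bit 1 = 0: r = r^2 mod 23 = 18^2 = 2
  -> s = B^a = 2

Answer: 9 18 2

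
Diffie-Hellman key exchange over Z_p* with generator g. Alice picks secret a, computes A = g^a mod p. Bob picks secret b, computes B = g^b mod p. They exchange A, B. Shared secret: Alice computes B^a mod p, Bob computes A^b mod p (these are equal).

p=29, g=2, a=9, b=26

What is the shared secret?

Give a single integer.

Answer: 9

Derivation:
A = 2^9 mod 29  (bits of 9 = 1001)
  bit 0 = 1: r = r^2 * 2 mod 29 = 1^2 * 2 = 1*2 = 2
  bit 1 = 0: r = r^2 mod 29 = 2^2 = 4
  bit 2 = 0: r = r^2 mod 29 = 4^2 = 16
  bit 3 = 1: r = r^2 * 2 mod 29 = 16^2 * 2 = 24*2 = 19
  -> A = 19
B = 2^26 mod 29  (bits of 26 = 11010)
  bit 0 = 1: r = r^2 * 2 mod 29 = 1^2 * 2 = 1*2 = 2
  bit 1 = 1: r = r^2 * 2 mod 29 = 2^2 * 2 = 4*2 = 8
  bit 2 = 0: r = r^2 mod 29 = 8^2 = 6
  bit 3 = 1: r = r^2 * 2 mod 29 = 6^2 * 2 = 7*2 = 14
  bit 4 = 0: r = r^2 mod 29 = 14^2 = 22
  -> B = 22
s = B^a = 22^9 mod 29  (bits of 9 = 1001)
  bit 0 = 1: r = r^2 * 22 mod 29 = 1^2 * 22 = 1*22 = 22
  bit 1 = 0: r = r^2 mod 29 = 22^2 = 20
  bit 2 = 0: r = r^2 mod 29 = 20^2 = 23
  bit 3 = 1: r = r^2 * 22 mod 29 = 23^2 * 22 = 7*22 = 9
  -> s = B^a = 9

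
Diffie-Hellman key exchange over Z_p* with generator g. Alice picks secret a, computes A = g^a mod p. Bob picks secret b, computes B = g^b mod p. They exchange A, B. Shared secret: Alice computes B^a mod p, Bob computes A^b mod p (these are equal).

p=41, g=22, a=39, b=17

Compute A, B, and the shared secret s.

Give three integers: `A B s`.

Answer: 28 24 12

Derivation:
A = 22^39 mod 41  (bits of 39 = 100111)
  bit 0 = 1: r = r^2 * 22 mod 41 = 1^2 * 22 = 1*22 = 22
  bit 1 = 0: r = r^2 mod 41 = 22^2 = 33
  bit 2 = 0: r = r^2 mod 41 = 33^2 = 23
  bit 3 = 1: r = r^2 * 22 mod 41 = 23^2 * 22 = 37*22 = 35
  bit 4 = 1: r = r^2 * 22 mod 41 = 35^2 * 22 = 36*22 = 13
  bit 5 = 1: r = r^2 * 22 mod 41 = 13^2 * 22 = 5*22 = 28
  -> A = 28
B = 22^17 mod 41  (bits of 17 = 10001)
  bit 0 = 1: r = r^2 * 22 mod 41 = 1^2 * 22 = 1*22 = 22
  bit 1 = 0: r = r^2 mod 41 = 22^2 = 33
  bit 2 = 0: r = r^2 mod 41 = 33^2 = 23
  bit 3 = 0: r = r^2 mod 41 = 23^2 = 37
  bit 4 = 1: r = r^2 * 22 mod 41 = 37^2 * 22 = 16*22 = 24
  -> B = 24
s = B^a = 24^39 mod 41  (bits of 39 = 100111)
  bit 0 = 1: r = r^2 * 24 mod 41 = 1^2 * 24 = 1*24 = 24
  bit 1 = 0: r = r^2 mod 41 = 24^2 = 2
  bit 2 = 0: r = r^2 mod 41 = 2^2 = 4
  bit 3 = 1: r = r^2 * 24 mod 41 = 4^2 * 24 = 16*24 = 15
  bit 4 = 1: r = r^2 * 24 mod 41 = 15^2 * 24 = 20*24 = 29
  bit 5 = 1: r = r^2 * 24 mod 41 = 29^2 * 24 = 21*24 = 12
  -> s = B^a = 12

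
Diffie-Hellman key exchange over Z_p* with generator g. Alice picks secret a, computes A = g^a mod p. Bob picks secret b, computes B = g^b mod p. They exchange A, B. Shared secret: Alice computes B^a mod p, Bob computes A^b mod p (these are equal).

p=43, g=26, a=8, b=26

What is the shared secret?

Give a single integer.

Answer: 25

Derivation:
A = 26^8 mod 43  (bits of 8 = 1000)
  bit 0 = 1: r = r^2 * 26 mod 43 = 1^2 * 26 = 1*26 = 26
  bit 1 = 0: r = r^2 mod 43 = 26^2 = 31
  bit 2 = 0: r = r^2 mod 43 = 31^2 = 15
  bit 3 = 0: r = r^2 mod 43 = 15^2 = 10
  -> A = 10
B = 26^26 mod 43  (bits of 26 = 11010)
  bit 0 = 1: r = r^2 * 26 mod 43 = 1^2 * 26 = 1*26 = 26
  bit 1 = 1: r = r^2 * 26 mod 43 = 26^2 * 26 = 31*26 = 32
  bit 2 = 0: r = r^2 mod 43 = 32^2 = 35
  bit 3 = 1: r = r^2 * 26 mod 43 = 35^2 * 26 = 21*26 = 30
  bit 4 = 0: r = r^2 mod 43 = 30^2 = 40
  -> B = 40
s = B^a = 40^8 mod 43  (bits of 8 = 1000)
  bit 0 = 1: r = r^2 * 40 mod 43 = 1^2 * 40 = 1*40 = 40
  bit 1 = 0: r = r^2 mod 43 = 40^2 = 9
  bit 2 = 0: r = r^2 mod 43 = 9^2 = 38
  bit 3 = 0: r = r^2 mod 43 = 38^2 = 25
  -> s = B^a = 25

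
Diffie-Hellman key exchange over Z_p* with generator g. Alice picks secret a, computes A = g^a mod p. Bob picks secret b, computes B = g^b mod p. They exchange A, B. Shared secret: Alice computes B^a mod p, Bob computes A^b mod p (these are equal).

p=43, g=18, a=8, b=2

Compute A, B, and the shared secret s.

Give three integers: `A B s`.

Answer: 40 23 9

Derivation:
A = 18^8 mod 43  (bits of 8 = 1000)
  bit 0 = 1: r = r^2 * 18 mod 43 = 1^2 * 18 = 1*18 = 18
  bit 1 = 0: r = r^2 mod 43 = 18^2 = 23
  bit 2 = 0: r = r^2 mod 43 = 23^2 = 13
  bit 3 = 0: r = r^2 mod 43 = 13^2 = 40
  -> A = 40
B = 18^2 mod 43  (bits of 2 = 10)
  bit 0 = 1: r = r^2 * 18 mod 43 = 1^2 * 18 = 1*18 = 18
  bit 1 = 0: r = r^2 mod 43 = 18^2 = 23
  -> B = 23
s = B^a = 23^8 mod 43  (bits of 8 = 1000)
  bit 0 = 1: r = r^2 * 23 mod 43 = 1^2 * 23 = 1*23 = 23
  bit 1 = 0: r = r^2 mod 43 = 23^2 = 13
  bit 2 = 0: r = r^2 mod 43 = 13^2 = 40
  bit 3 = 0: r = r^2 mod 43 = 40^2 = 9
  -> s = B^a = 9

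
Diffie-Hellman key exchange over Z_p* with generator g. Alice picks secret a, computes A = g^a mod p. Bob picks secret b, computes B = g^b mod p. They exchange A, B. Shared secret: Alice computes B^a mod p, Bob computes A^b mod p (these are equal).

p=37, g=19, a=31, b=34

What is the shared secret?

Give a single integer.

A = 19^31 mod 37  (bits of 31 = 11111)
  bit 0 = 1: r = r^2 * 19 mod 37 = 1^2 * 19 = 1*19 = 19
  bit 1 = 1: r = r^2 * 19 mod 37 = 19^2 * 19 = 28*19 = 14
  bit 2 = 1: r = r^2 * 19 mod 37 = 14^2 * 19 = 11*19 = 24
  bit 3 = 1: r = r^2 * 19 mod 37 = 24^2 * 19 = 21*19 = 29
  bit 4 = 1: r = r^2 * 19 mod 37 = 29^2 * 19 = 27*19 = 32
  -> A = 32
B = 19^34 mod 37  (bits of 34 = 100010)
  bit 0 = 1: r = r^2 * 19 mod 37 = 1^2 * 19 = 1*19 = 19
  bit 1 = 0: r = r^2 mod 37 = 19^2 = 28
  bit 2 = 0: r = r^2 mod 37 = 28^2 = 7
  bit 3 = 0: r = r^2 mod 37 = 7^2 = 12
  bit 4 = 1: r = r^2 * 19 mod 37 = 12^2 * 19 = 33*19 = 35
  bit 5 = 0: r = r^2 mod 37 = 35^2 = 4
  -> B = 4
s = B^a = 4^31 mod 37  (bits of 31 = 11111)
  bit 0 = 1: r = r^2 * 4 mod 37 = 1^2 * 4 = 1*4 = 4
  bit 1 = 1: r = r^2 * 4 mod 37 = 4^2 * 4 = 16*4 = 27
  bit 2 = 1: r = r^2 * 4 mod 37 = 27^2 * 4 = 26*4 = 30
  bit 3 = 1: r = r^2 * 4 mod 37 = 30^2 * 4 = 12*4 = 11
  bit 4 = 1: r = r^2 * 4 mod 37 = 11^2 * 4 = 10*4 = 3
  -> s = B^a = 3

Answer: 3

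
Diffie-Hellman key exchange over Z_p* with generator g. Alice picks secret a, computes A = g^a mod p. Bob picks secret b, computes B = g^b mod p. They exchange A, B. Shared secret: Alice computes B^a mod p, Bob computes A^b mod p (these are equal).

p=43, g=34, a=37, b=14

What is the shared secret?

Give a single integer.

Answer: 6

Derivation:
A = 34^37 mod 43  (bits of 37 = 100101)
  bit 0 = 1: r = r^2 * 34 mod 43 = 1^2 * 34 = 1*34 = 34
  bit 1 = 0: r = r^2 mod 43 = 34^2 = 38
  bit 2 = 0: r = r^2 mod 43 = 38^2 = 25
  bit 3 = 1: r = r^2 * 34 mod 43 = 25^2 * 34 = 23*34 = 8
  bit 4 = 0: r = r^2 mod 43 = 8^2 = 21
  bit 5 = 1: r = r^2 * 34 mod 43 = 21^2 * 34 = 11*34 = 30
  -> A = 30
B = 34^14 mod 43  (bits of 14 = 1110)
  bit 0 = 1: r = r^2 * 34 mod 43 = 1^2 * 34 = 1*34 = 34
  bit 1 = 1: r = r^2 * 34 mod 43 = 34^2 * 34 = 38*34 = 2
  bit 2 = 1: r = r^2 * 34 mod 43 = 2^2 * 34 = 4*34 = 7
  bit 3 = 0: r = r^2 mod 43 = 7^2 = 6
  -> B = 6
s = B^a = 6^37 mod 43  (bits of 37 = 100101)
  bit 0 = 1: r = r^2 * 6 mod 43 = 1^2 * 6 = 1*6 = 6
  bit 1 = 0: r = r^2 mod 43 = 6^2 = 36
  bit 2 = 0: r = r^2 mod 43 = 36^2 = 6
  bit 3 = 1: r = r^2 * 6 mod 43 = 6^2 * 6 = 36*6 = 1
  bit 4 = 0: r = r^2 mod 43 = 1^2 = 1
  bit 5 = 1: r = r^2 * 6 mod 43 = 1^2 * 6 = 1*6 = 6
  -> s = B^a = 6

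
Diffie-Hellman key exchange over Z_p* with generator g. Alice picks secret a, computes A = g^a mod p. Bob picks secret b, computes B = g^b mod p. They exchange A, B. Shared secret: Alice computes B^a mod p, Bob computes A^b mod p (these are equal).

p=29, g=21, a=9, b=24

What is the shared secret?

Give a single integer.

A = 21^9 mod 29  (bits of 9 = 1001)
  bit 0 = 1: r = r^2 * 21 mod 29 = 1^2 * 21 = 1*21 = 21
  bit 1 = 0: r = r^2 mod 29 = 21^2 = 6
  bit 2 = 0: r = r^2 mod 29 = 6^2 = 7
  bit 3 = 1: r = r^2 * 21 mod 29 = 7^2 * 21 = 20*21 = 14
  -> A = 14
B = 21^24 mod 29  (bits of 24 = 11000)
  bit 0 = 1: r = r^2 * 21 mod 29 = 1^2 * 21 = 1*21 = 21
  bit 1 = 1: r = r^2 * 21 mod 29 = 21^2 * 21 = 6*21 = 10
  bit 2 = 0: r = r^2 mod 29 = 10^2 = 13
  bit 3 = 0: r = r^2 mod 29 = 13^2 = 24
  bit 4 = 0: r = r^2 mod 29 = 24^2 = 25
  -> B = 25
s = B^a = 25^9 mod 29  (bits of 9 = 1001)
  bit 0 = 1: r = r^2 * 25 mod 29 = 1^2 * 25 = 1*25 = 25
  bit 1 = 0: r = r^2 mod 29 = 25^2 = 16
  bit 2 = 0: r = r^2 mod 29 = 16^2 = 24
  bit 3 = 1: r = r^2 * 25 mod 29 = 24^2 * 25 = 25*25 = 16
  -> s = B^a = 16

Answer: 16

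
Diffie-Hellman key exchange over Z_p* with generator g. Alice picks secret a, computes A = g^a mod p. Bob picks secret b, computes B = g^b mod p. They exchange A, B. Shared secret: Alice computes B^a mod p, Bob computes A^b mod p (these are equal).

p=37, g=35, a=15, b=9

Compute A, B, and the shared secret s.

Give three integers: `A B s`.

Answer: 14 6 31

Derivation:
A = 35^15 mod 37  (bits of 15 = 1111)
  bit 0 = 1: r = r^2 * 35 mod 37 = 1^2 * 35 = 1*35 = 35
  bit 1 = 1: r = r^2 * 35 mod 37 = 35^2 * 35 = 4*35 = 29
  bit 2 = 1: r = r^2 * 35 mod 37 = 29^2 * 35 = 27*35 = 20
  bit 3 = 1: r = r^2 * 35 mod 37 = 20^2 * 35 = 30*35 = 14
  -> A = 14
B = 35^9 mod 37  (bits of 9 = 1001)
  bit 0 = 1: r = r^2 * 35 mod 37 = 1^2 * 35 = 1*35 = 35
  bit 1 = 0: r = r^2 mod 37 = 35^2 = 4
  bit 2 = 0: r = r^2 mod 37 = 4^2 = 16
  bit 3 = 1: r = r^2 * 35 mod 37 = 16^2 * 35 = 34*35 = 6
  -> B = 6
s = B^a = 6^15 mod 37  (bits of 15 = 1111)
  bit 0 = 1: r = r^2 * 6 mod 37 = 1^2 * 6 = 1*6 = 6
  bit 1 = 1: r = r^2 * 6 mod 37 = 6^2 * 6 = 36*6 = 31
  bit 2 = 1: r = r^2 * 6 mod 37 = 31^2 * 6 = 36*6 = 31
  bit 3 = 1: r = r^2 * 6 mod 37 = 31^2 * 6 = 36*6 = 31
  -> s = B^a = 31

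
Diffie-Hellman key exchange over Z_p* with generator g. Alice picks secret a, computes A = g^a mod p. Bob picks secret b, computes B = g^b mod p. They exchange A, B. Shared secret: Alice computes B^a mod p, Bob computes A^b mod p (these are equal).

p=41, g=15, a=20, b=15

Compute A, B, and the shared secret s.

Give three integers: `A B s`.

A = 15^20 mod 41  (bits of 20 = 10100)
  bit 0 = 1: r = r^2 * 15 mod 41 = 1^2 * 15 = 1*15 = 15
  bit 1 = 0: r = r^2 mod 41 = 15^2 = 20
  bit 2 = 1: r = r^2 * 15 mod 41 = 20^2 * 15 = 31*15 = 14
  bit 3 = 0: r = r^2 mod 41 = 14^2 = 32
  bit 4 = 0: r = r^2 mod 41 = 32^2 = 40
  -> A = 40
B = 15^15 mod 41  (bits of 15 = 1111)
  bit 0 = 1: r = r^2 * 15 mod 41 = 1^2 * 15 = 1*15 = 15
  bit 1 = 1: r = r^2 * 15 mod 41 = 15^2 * 15 = 20*15 = 13
  bit 2 = 1: r = r^2 * 15 mod 41 = 13^2 * 15 = 5*15 = 34
  bit 3 = 1: r = r^2 * 15 mod 41 = 34^2 * 15 = 8*15 = 38
  -> B = 38
s = B^a = 38^20 mod 41  (bits of 20 = 10100)
  bit 0 = 1: r = r^2 * 38 mod 41 = 1^2 * 38 = 1*38 = 38
  bit 1 = 0: r = r^2 mod 41 = 38^2 = 9
  bit 2 = 1: r = r^2 * 38 mod 41 = 9^2 * 38 = 40*38 = 3
  bit 3 = 0: r = r^2 mod 41 = 3^2 = 9
  bit 4 = 0: r = r^2 mod 41 = 9^2 = 40
  -> s = B^a = 40

Answer: 40 38 40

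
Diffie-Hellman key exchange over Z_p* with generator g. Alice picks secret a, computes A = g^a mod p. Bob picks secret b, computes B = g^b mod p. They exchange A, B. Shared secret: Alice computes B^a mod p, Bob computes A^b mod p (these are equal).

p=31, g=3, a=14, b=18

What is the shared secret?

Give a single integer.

A = 3^14 mod 31  (bits of 14 = 1110)
  bit 0 = 1: r = r^2 * 3 mod 31 = 1^2 * 3 = 1*3 = 3
  bit 1 = 1: r = r^2 * 3 mod 31 = 3^2 * 3 = 9*3 = 27
  bit 2 = 1: r = r^2 * 3 mod 31 = 27^2 * 3 = 16*3 = 17
  bit 3 = 0: r = r^2 mod 31 = 17^2 = 10
  -> A = 10
B = 3^18 mod 31  (bits of 18 = 10010)
  bit 0 = 1: r = r^2 * 3 mod 31 = 1^2 * 3 = 1*3 = 3
  bit 1 = 0: r = r^2 mod 31 = 3^2 = 9
  bit 2 = 0: r = r^2 mod 31 = 9^2 = 19
  bit 3 = 1: r = r^2 * 3 mod 31 = 19^2 * 3 = 20*3 = 29
  bit 4 = 0: r = r^2 mod 31 = 29^2 = 4
  -> B = 4
s = B^a = 4^14 mod 31  (bits of 14 = 1110)
  bit 0 = 1: r = r^2 * 4 mod 31 = 1^2 * 4 = 1*4 = 4
  bit 1 = 1: r = r^2 * 4 mod 31 = 4^2 * 4 = 16*4 = 2
  bit 2 = 1: r = r^2 * 4 mod 31 = 2^2 * 4 = 4*4 = 16
  bit 3 = 0: r = r^2 mod 31 = 16^2 = 8
  -> s = B^a = 8

Answer: 8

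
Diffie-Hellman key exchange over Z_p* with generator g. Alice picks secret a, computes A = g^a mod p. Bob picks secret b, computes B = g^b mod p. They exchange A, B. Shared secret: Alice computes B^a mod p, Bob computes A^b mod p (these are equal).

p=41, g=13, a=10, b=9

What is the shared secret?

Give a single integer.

Answer: 9

Derivation:
A = 13^10 mod 41  (bits of 10 = 1010)
  bit 0 = 1: r = r^2 * 13 mod 41 = 1^2 * 13 = 1*13 = 13
  bit 1 = 0: r = r^2 mod 41 = 13^2 = 5
  bit 2 = 1: r = r^2 * 13 mod 41 = 5^2 * 13 = 25*13 = 38
  bit 3 = 0: r = r^2 mod 41 = 38^2 = 9
  -> A = 9
B = 13^9 mod 41  (bits of 9 = 1001)
  bit 0 = 1: r = r^2 * 13 mod 41 = 1^2 * 13 = 1*13 = 13
  bit 1 = 0: r = r^2 mod 41 = 13^2 = 5
  bit 2 = 0: r = r^2 mod 41 = 5^2 = 25
  bit 3 = 1: r = r^2 * 13 mod 41 = 25^2 * 13 = 10*13 = 7
  -> B = 7
s = B^a = 7^10 mod 41  (bits of 10 = 1010)
  bit 0 = 1: r = r^2 * 7 mod 41 = 1^2 * 7 = 1*7 = 7
  bit 1 = 0: r = r^2 mod 41 = 7^2 = 8
  bit 2 = 1: r = r^2 * 7 mod 41 = 8^2 * 7 = 23*7 = 38
  bit 3 = 0: r = r^2 mod 41 = 38^2 = 9
  -> s = B^a = 9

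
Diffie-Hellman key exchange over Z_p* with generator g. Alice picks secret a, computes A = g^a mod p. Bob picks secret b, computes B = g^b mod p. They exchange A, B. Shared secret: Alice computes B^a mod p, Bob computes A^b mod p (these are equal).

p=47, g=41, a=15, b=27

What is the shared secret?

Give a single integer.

A = 41^15 mod 47  (bits of 15 = 1111)
  bit 0 = 1: r = r^2 * 41 mod 47 = 1^2 * 41 = 1*41 = 41
  bit 1 = 1: r = r^2 * 41 mod 47 = 41^2 * 41 = 36*41 = 19
  bit 2 = 1: r = r^2 * 41 mod 47 = 19^2 * 41 = 32*41 = 43
  bit 3 = 1: r = r^2 * 41 mod 47 = 43^2 * 41 = 16*41 = 45
  -> A = 45
B = 41^27 mod 47  (bits of 27 = 11011)
  bit 0 = 1: r = r^2 * 41 mod 47 = 1^2 * 41 = 1*41 = 41
  bit 1 = 1: r = r^2 * 41 mod 47 = 41^2 * 41 = 36*41 = 19
  bit 2 = 0: r = r^2 mod 47 = 19^2 = 32
  bit 3 = 1: r = r^2 * 41 mod 47 = 32^2 * 41 = 37*41 = 13
  bit 4 = 1: r = r^2 * 41 mod 47 = 13^2 * 41 = 28*41 = 20
  -> B = 20
s = B^a = 20^15 mod 47  (bits of 15 = 1111)
  bit 0 = 1: r = r^2 * 20 mod 47 = 1^2 * 20 = 1*20 = 20
  bit 1 = 1: r = r^2 * 20 mod 47 = 20^2 * 20 = 24*20 = 10
  bit 2 = 1: r = r^2 * 20 mod 47 = 10^2 * 20 = 6*20 = 26
  bit 3 = 1: r = r^2 * 20 mod 47 = 26^2 * 20 = 18*20 = 31
  -> s = B^a = 31

Answer: 31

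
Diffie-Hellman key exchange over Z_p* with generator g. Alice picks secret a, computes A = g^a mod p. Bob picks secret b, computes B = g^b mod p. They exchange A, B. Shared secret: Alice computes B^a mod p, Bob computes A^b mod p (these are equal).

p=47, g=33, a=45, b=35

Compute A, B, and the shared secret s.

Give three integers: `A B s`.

Answer: 10 22 15

Derivation:
A = 33^45 mod 47  (bits of 45 = 101101)
  bit 0 = 1: r = r^2 * 33 mod 47 = 1^2 * 33 = 1*33 = 33
  bit 1 = 0: r = r^2 mod 47 = 33^2 = 8
  bit 2 = 1: r = r^2 * 33 mod 47 = 8^2 * 33 = 17*33 = 44
  bit 3 = 1: r = r^2 * 33 mod 47 = 44^2 * 33 = 9*33 = 15
  bit 4 = 0: r = r^2 mod 47 = 15^2 = 37
  bit 5 = 1: r = r^2 * 33 mod 47 = 37^2 * 33 = 6*33 = 10
  -> A = 10
B = 33^35 mod 47  (bits of 35 = 100011)
  bit 0 = 1: r = r^2 * 33 mod 47 = 1^2 * 33 = 1*33 = 33
  bit 1 = 0: r = r^2 mod 47 = 33^2 = 8
  bit 2 = 0: r = r^2 mod 47 = 8^2 = 17
  bit 3 = 0: r = r^2 mod 47 = 17^2 = 7
  bit 4 = 1: r = r^2 * 33 mod 47 = 7^2 * 33 = 2*33 = 19
  bit 5 = 1: r = r^2 * 33 mod 47 = 19^2 * 33 = 32*33 = 22
  -> B = 22
s = B^a = 22^45 mod 47  (bits of 45 = 101101)
  bit 0 = 1: r = r^2 * 22 mod 47 = 1^2 * 22 = 1*22 = 22
  bit 1 = 0: r = r^2 mod 47 = 22^2 = 14
  bit 2 = 1: r = r^2 * 22 mod 47 = 14^2 * 22 = 8*22 = 35
  bit 3 = 1: r = r^2 * 22 mod 47 = 35^2 * 22 = 3*22 = 19
  bit 4 = 0: r = r^2 mod 47 = 19^2 = 32
  bit 5 = 1: r = r^2 * 22 mod 47 = 32^2 * 22 = 37*22 = 15
  -> s = B^a = 15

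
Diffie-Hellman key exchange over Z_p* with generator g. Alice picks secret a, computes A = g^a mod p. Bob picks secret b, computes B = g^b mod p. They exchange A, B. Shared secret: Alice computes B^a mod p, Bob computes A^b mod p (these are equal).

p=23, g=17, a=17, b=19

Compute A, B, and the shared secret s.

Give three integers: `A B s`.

A = 17^17 mod 23  (bits of 17 = 10001)
  bit 0 = 1: r = r^2 * 17 mod 23 = 1^2 * 17 = 1*17 = 17
  bit 1 = 0: r = r^2 mod 23 = 17^2 = 13
  bit 2 = 0: r = r^2 mod 23 = 13^2 = 8
  bit 3 = 0: r = r^2 mod 23 = 8^2 = 18
  bit 4 = 1: r = r^2 * 17 mod 23 = 18^2 * 17 = 2*17 = 11
  -> A = 11
B = 17^19 mod 23  (bits of 19 = 10011)
  bit 0 = 1: r = r^2 * 17 mod 23 = 1^2 * 17 = 1*17 = 17
  bit 1 = 0: r = r^2 mod 23 = 17^2 = 13
  bit 2 = 0: r = r^2 mod 23 = 13^2 = 8
  bit 3 = 1: r = r^2 * 17 mod 23 = 8^2 * 17 = 18*17 = 7
  bit 4 = 1: r = r^2 * 17 mod 23 = 7^2 * 17 = 3*17 = 5
  -> B = 5
s = B^a = 5^17 mod 23  (bits of 17 = 10001)
  bit 0 = 1: r = r^2 * 5 mod 23 = 1^2 * 5 = 1*5 = 5
  bit 1 = 0: r = r^2 mod 23 = 5^2 = 2
  bit 2 = 0: r = r^2 mod 23 = 2^2 = 4
  bit 3 = 0: r = r^2 mod 23 = 4^2 = 16
  bit 4 = 1: r = r^2 * 5 mod 23 = 16^2 * 5 = 3*5 = 15
  -> s = B^a = 15

Answer: 11 5 15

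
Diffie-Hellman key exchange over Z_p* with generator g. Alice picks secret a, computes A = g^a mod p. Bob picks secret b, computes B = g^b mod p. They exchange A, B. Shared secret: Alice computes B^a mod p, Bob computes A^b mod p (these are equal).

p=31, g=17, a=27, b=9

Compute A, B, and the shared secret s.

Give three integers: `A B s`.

Answer: 29 27 15

Derivation:
A = 17^27 mod 31  (bits of 27 = 11011)
  bit 0 = 1: r = r^2 * 17 mod 31 = 1^2 * 17 = 1*17 = 17
  bit 1 = 1: r = r^2 * 17 mod 31 = 17^2 * 17 = 10*17 = 15
  bit 2 = 0: r = r^2 mod 31 = 15^2 = 8
  bit 3 = 1: r = r^2 * 17 mod 31 = 8^2 * 17 = 2*17 = 3
  bit 4 = 1: r = r^2 * 17 mod 31 = 3^2 * 17 = 9*17 = 29
  -> A = 29
B = 17^9 mod 31  (bits of 9 = 1001)
  bit 0 = 1: r = r^2 * 17 mod 31 = 1^2 * 17 = 1*17 = 17
  bit 1 = 0: r = r^2 mod 31 = 17^2 = 10
  bit 2 = 0: r = r^2 mod 31 = 10^2 = 7
  bit 3 = 1: r = r^2 * 17 mod 31 = 7^2 * 17 = 18*17 = 27
  -> B = 27
s = B^a = 27^27 mod 31  (bits of 27 = 11011)
  bit 0 = 1: r = r^2 * 27 mod 31 = 1^2 * 27 = 1*27 = 27
  bit 1 = 1: r = r^2 * 27 mod 31 = 27^2 * 27 = 16*27 = 29
  bit 2 = 0: r = r^2 mod 31 = 29^2 = 4
  bit 3 = 1: r = r^2 * 27 mod 31 = 4^2 * 27 = 16*27 = 29
  bit 4 = 1: r = r^2 * 27 mod 31 = 29^2 * 27 = 4*27 = 15
  -> s = B^a = 15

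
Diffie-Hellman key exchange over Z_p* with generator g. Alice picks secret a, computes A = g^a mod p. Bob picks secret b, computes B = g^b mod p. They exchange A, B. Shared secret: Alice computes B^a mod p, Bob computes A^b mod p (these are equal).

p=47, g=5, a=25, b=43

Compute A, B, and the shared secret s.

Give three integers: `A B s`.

Answer: 22 44 38

Derivation:
A = 5^25 mod 47  (bits of 25 = 11001)
  bit 0 = 1: r = r^2 * 5 mod 47 = 1^2 * 5 = 1*5 = 5
  bit 1 = 1: r = r^2 * 5 mod 47 = 5^2 * 5 = 25*5 = 31
  bit 2 = 0: r = r^2 mod 47 = 31^2 = 21
  bit 3 = 0: r = r^2 mod 47 = 21^2 = 18
  bit 4 = 1: r = r^2 * 5 mod 47 = 18^2 * 5 = 42*5 = 22
  -> A = 22
B = 5^43 mod 47  (bits of 43 = 101011)
  bit 0 = 1: r = r^2 * 5 mod 47 = 1^2 * 5 = 1*5 = 5
  bit 1 = 0: r = r^2 mod 47 = 5^2 = 25
  bit 2 = 1: r = r^2 * 5 mod 47 = 25^2 * 5 = 14*5 = 23
  bit 3 = 0: r = r^2 mod 47 = 23^2 = 12
  bit 4 = 1: r = r^2 * 5 mod 47 = 12^2 * 5 = 3*5 = 15
  bit 5 = 1: r = r^2 * 5 mod 47 = 15^2 * 5 = 37*5 = 44
  -> B = 44
s = B^a = 44^25 mod 47  (bits of 25 = 11001)
  bit 0 = 1: r = r^2 * 44 mod 47 = 1^2 * 44 = 1*44 = 44
  bit 1 = 1: r = r^2 * 44 mod 47 = 44^2 * 44 = 9*44 = 20
  bit 2 = 0: r = r^2 mod 47 = 20^2 = 24
  bit 3 = 0: r = r^2 mod 47 = 24^2 = 12
  bit 4 = 1: r = r^2 * 44 mod 47 = 12^2 * 44 = 3*44 = 38
  -> s = B^a = 38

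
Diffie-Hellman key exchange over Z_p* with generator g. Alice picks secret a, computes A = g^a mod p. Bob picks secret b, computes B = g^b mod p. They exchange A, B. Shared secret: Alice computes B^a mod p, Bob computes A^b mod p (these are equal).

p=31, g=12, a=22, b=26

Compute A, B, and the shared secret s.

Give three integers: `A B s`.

A = 12^22 mod 31  (bits of 22 = 10110)
  bit 0 = 1: r = r^2 * 12 mod 31 = 1^2 * 12 = 1*12 = 12
  bit 1 = 0: r = r^2 mod 31 = 12^2 = 20
  bit 2 = 1: r = r^2 * 12 mod 31 = 20^2 * 12 = 28*12 = 26
  bit 3 = 1: r = r^2 * 12 mod 31 = 26^2 * 12 = 25*12 = 21
  bit 4 = 0: r = r^2 mod 31 = 21^2 = 7
  -> A = 7
B = 12^26 mod 31  (bits of 26 = 11010)
  bit 0 = 1: r = r^2 * 12 mod 31 = 1^2 * 12 = 1*12 = 12
  bit 1 = 1: r = r^2 * 12 mod 31 = 12^2 * 12 = 20*12 = 23
  bit 2 = 0: r = r^2 mod 31 = 23^2 = 2
  bit 3 = 1: r = r^2 * 12 mod 31 = 2^2 * 12 = 4*12 = 17
  bit 4 = 0: r = r^2 mod 31 = 17^2 = 10
  -> B = 10
s = B^a = 10^22 mod 31  (bits of 22 = 10110)
  bit 0 = 1: r = r^2 * 10 mod 31 = 1^2 * 10 = 1*10 = 10
  bit 1 = 0: r = r^2 mod 31 = 10^2 = 7
  bit 2 = 1: r = r^2 * 10 mod 31 = 7^2 * 10 = 18*10 = 25
  bit 3 = 1: r = r^2 * 10 mod 31 = 25^2 * 10 = 5*10 = 19
  bit 4 = 0: r = r^2 mod 31 = 19^2 = 20
  -> s = B^a = 20

Answer: 7 10 20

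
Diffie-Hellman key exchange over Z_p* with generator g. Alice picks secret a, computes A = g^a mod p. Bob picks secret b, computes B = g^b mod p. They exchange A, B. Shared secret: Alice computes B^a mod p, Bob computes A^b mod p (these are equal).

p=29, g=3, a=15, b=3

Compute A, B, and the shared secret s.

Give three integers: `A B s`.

Answer: 26 27 2

Derivation:
A = 3^15 mod 29  (bits of 15 = 1111)
  bit 0 = 1: r = r^2 * 3 mod 29 = 1^2 * 3 = 1*3 = 3
  bit 1 = 1: r = r^2 * 3 mod 29 = 3^2 * 3 = 9*3 = 27
  bit 2 = 1: r = r^2 * 3 mod 29 = 27^2 * 3 = 4*3 = 12
  bit 3 = 1: r = r^2 * 3 mod 29 = 12^2 * 3 = 28*3 = 26
  -> A = 26
B = 3^3 mod 29  (bits of 3 = 11)
  bit 0 = 1: r = r^2 * 3 mod 29 = 1^2 * 3 = 1*3 = 3
  bit 1 = 1: r = r^2 * 3 mod 29 = 3^2 * 3 = 9*3 = 27
  -> B = 27
s = B^a = 27^15 mod 29  (bits of 15 = 1111)
  bit 0 = 1: r = r^2 * 27 mod 29 = 1^2 * 27 = 1*27 = 27
  bit 1 = 1: r = r^2 * 27 mod 29 = 27^2 * 27 = 4*27 = 21
  bit 2 = 1: r = r^2 * 27 mod 29 = 21^2 * 27 = 6*27 = 17
  bit 3 = 1: r = r^2 * 27 mod 29 = 17^2 * 27 = 28*27 = 2
  -> s = B^a = 2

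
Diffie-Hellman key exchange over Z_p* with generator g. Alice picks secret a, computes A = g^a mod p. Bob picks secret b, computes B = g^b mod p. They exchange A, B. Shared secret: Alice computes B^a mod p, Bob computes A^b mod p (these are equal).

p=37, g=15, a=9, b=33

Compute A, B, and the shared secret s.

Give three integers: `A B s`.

Answer: 31 14 31

Derivation:
A = 15^9 mod 37  (bits of 9 = 1001)
  bit 0 = 1: r = r^2 * 15 mod 37 = 1^2 * 15 = 1*15 = 15
  bit 1 = 0: r = r^2 mod 37 = 15^2 = 3
  bit 2 = 0: r = r^2 mod 37 = 3^2 = 9
  bit 3 = 1: r = r^2 * 15 mod 37 = 9^2 * 15 = 7*15 = 31
  -> A = 31
B = 15^33 mod 37  (bits of 33 = 100001)
  bit 0 = 1: r = r^2 * 15 mod 37 = 1^2 * 15 = 1*15 = 15
  bit 1 = 0: r = r^2 mod 37 = 15^2 = 3
  bit 2 = 0: r = r^2 mod 37 = 3^2 = 9
  bit 3 = 0: r = r^2 mod 37 = 9^2 = 7
  bit 4 = 0: r = r^2 mod 37 = 7^2 = 12
  bit 5 = 1: r = r^2 * 15 mod 37 = 12^2 * 15 = 33*15 = 14
  -> B = 14
s = B^a = 14^9 mod 37  (bits of 9 = 1001)
  bit 0 = 1: r = r^2 * 14 mod 37 = 1^2 * 14 = 1*14 = 14
  bit 1 = 0: r = r^2 mod 37 = 14^2 = 11
  bit 2 = 0: r = r^2 mod 37 = 11^2 = 10
  bit 3 = 1: r = r^2 * 14 mod 37 = 10^2 * 14 = 26*14 = 31
  -> s = B^a = 31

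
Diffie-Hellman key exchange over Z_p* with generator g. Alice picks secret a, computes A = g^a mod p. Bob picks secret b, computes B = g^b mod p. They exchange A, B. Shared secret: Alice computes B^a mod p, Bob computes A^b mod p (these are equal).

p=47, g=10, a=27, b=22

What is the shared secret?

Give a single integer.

Answer: 17

Derivation:
A = 10^27 mod 47  (bits of 27 = 11011)
  bit 0 = 1: r = r^2 * 10 mod 47 = 1^2 * 10 = 1*10 = 10
  bit 1 = 1: r = r^2 * 10 mod 47 = 10^2 * 10 = 6*10 = 13
  bit 2 = 0: r = r^2 mod 47 = 13^2 = 28
  bit 3 = 1: r = r^2 * 10 mod 47 = 28^2 * 10 = 32*10 = 38
  bit 4 = 1: r = r^2 * 10 mod 47 = 38^2 * 10 = 34*10 = 11
  -> A = 11
B = 10^22 mod 47  (bits of 22 = 10110)
  bit 0 = 1: r = r^2 * 10 mod 47 = 1^2 * 10 = 1*10 = 10
  bit 1 = 0: r = r^2 mod 47 = 10^2 = 6
  bit 2 = 1: r = r^2 * 10 mod 47 = 6^2 * 10 = 36*10 = 31
  bit 3 = 1: r = r^2 * 10 mod 47 = 31^2 * 10 = 21*10 = 22
  bit 4 = 0: r = r^2 mod 47 = 22^2 = 14
  -> B = 14
s = B^a = 14^27 mod 47  (bits of 27 = 11011)
  bit 0 = 1: r = r^2 * 14 mod 47 = 1^2 * 14 = 1*14 = 14
  bit 1 = 1: r = r^2 * 14 mod 47 = 14^2 * 14 = 8*14 = 18
  bit 2 = 0: r = r^2 mod 47 = 18^2 = 42
  bit 3 = 1: r = r^2 * 14 mod 47 = 42^2 * 14 = 25*14 = 21
  bit 4 = 1: r = r^2 * 14 mod 47 = 21^2 * 14 = 18*14 = 17
  -> s = B^a = 17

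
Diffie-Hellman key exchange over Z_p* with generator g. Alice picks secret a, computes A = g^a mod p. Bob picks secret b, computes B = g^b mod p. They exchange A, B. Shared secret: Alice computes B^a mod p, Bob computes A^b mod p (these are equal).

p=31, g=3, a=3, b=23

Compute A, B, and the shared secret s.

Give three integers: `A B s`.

A = 3^3 mod 31  (bits of 3 = 11)
  bit 0 = 1: r = r^2 * 3 mod 31 = 1^2 * 3 = 1*3 = 3
  bit 1 = 1: r = r^2 * 3 mod 31 = 3^2 * 3 = 9*3 = 27
  -> A = 27
B = 3^23 mod 31  (bits of 23 = 10111)
  bit 0 = 1: r = r^2 * 3 mod 31 = 1^2 * 3 = 1*3 = 3
  bit 1 = 0: r = r^2 mod 31 = 3^2 = 9
  bit 2 = 1: r = r^2 * 3 mod 31 = 9^2 * 3 = 19*3 = 26
  bit 3 = 1: r = r^2 * 3 mod 31 = 26^2 * 3 = 25*3 = 13
  bit 4 = 1: r = r^2 * 3 mod 31 = 13^2 * 3 = 14*3 = 11
  -> B = 11
s = B^a = 11^3 mod 31  (bits of 3 = 11)
  bit 0 = 1: r = r^2 * 11 mod 31 = 1^2 * 11 = 1*11 = 11
  bit 1 = 1: r = r^2 * 11 mod 31 = 11^2 * 11 = 28*11 = 29
  -> s = B^a = 29

Answer: 27 11 29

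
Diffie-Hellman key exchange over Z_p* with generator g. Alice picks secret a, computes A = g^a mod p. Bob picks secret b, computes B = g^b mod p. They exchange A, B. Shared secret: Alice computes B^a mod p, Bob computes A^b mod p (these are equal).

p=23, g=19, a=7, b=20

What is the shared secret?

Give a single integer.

A = 19^7 mod 23  (bits of 7 = 111)
  bit 0 = 1: r = r^2 * 19 mod 23 = 1^2 * 19 = 1*19 = 19
  bit 1 = 1: r = r^2 * 19 mod 23 = 19^2 * 19 = 16*19 = 5
  bit 2 = 1: r = r^2 * 19 mod 23 = 5^2 * 19 = 2*19 = 15
  -> A = 15
B = 19^20 mod 23  (bits of 20 = 10100)
  bit 0 = 1: r = r^2 * 19 mod 23 = 1^2 * 19 = 1*19 = 19
  bit 1 = 0: r = r^2 mod 23 = 19^2 = 16
  bit 2 = 1: r = r^2 * 19 mod 23 = 16^2 * 19 = 3*19 = 11
  bit 3 = 0: r = r^2 mod 23 = 11^2 = 6
  bit 4 = 0: r = r^2 mod 23 = 6^2 = 13
  -> B = 13
s = B^a = 13^7 mod 23  (bits of 7 = 111)
  bit 0 = 1: r = r^2 * 13 mod 23 = 1^2 * 13 = 1*13 = 13
  bit 1 = 1: r = r^2 * 13 mod 23 = 13^2 * 13 = 8*13 = 12
  bit 2 = 1: r = r^2 * 13 mod 23 = 12^2 * 13 = 6*13 = 9
  -> s = B^a = 9

Answer: 9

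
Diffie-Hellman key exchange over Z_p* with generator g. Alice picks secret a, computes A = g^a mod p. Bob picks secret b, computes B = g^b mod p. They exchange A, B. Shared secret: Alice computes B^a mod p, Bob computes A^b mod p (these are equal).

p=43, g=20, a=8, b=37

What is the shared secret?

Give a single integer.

A = 20^8 mod 43  (bits of 8 = 1000)
  bit 0 = 1: r = r^2 * 20 mod 43 = 1^2 * 20 = 1*20 = 20
  bit 1 = 0: r = r^2 mod 43 = 20^2 = 13
  bit 2 = 0: r = r^2 mod 43 = 13^2 = 40
  bit 3 = 0: r = r^2 mod 43 = 40^2 = 9
  -> A = 9
B = 20^37 mod 43  (bits of 37 = 100101)
  bit 0 = 1: r = r^2 * 20 mod 43 = 1^2 * 20 = 1*20 = 20
  bit 1 = 0: r = r^2 mod 43 = 20^2 = 13
  bit 2 = 0: r = r^2 mod 43 = 13^2 = 40
  bit 3 = 1: r = r^2 * 20 mod 43 = 40^2 * 20 = 9*20 = 8
  bit 4 = 0: r = r^2 mod 43 = 8^2 = 21
  bit 5 = 1: r = r^2 * 20 mod 43 = 21^2 * 20 = 11*20 = 5
  -> B = 5
s = B^a = 5^8 mod 43  (bits of 8 = 1000)
  bit 0 = 1: r = r^2 * 5 mod 43 = 1^2 * 5 = 1*5 = 5
  bit 1 = 0: r = r^2 mod 43 = 5^2 = 25
  bit 2 = 0: r = r^2 mod 43 = 25^2 = 23
  bit 3 = 0: r = r^2 mod 43 = 23^2 = 13
  -> s = B^a = 13

Answer: 13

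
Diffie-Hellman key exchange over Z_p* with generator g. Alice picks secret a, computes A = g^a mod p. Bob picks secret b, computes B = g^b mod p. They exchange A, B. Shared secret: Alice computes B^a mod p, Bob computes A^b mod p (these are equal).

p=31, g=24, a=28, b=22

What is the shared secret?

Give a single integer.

Answer: 7

Derivation:
A = 24^28 mod 31  (bits of 28 = 11100)
  bit 0 = 1: r = r^2 * 24 mod 31 = 1^2 * 24 = 1*24 = 24
  bit 1 = 1: r = r^2 * 24 mod 31 = 24^2 * 24 = 18*24 = 29
  bit 2 = 1: r = r^2 * 24 mod 31 = 29^2 * 24 = 4*24 = 3
  bit 3 = 0: r = r^2 mod 31 = 3^2 = 9
  bit 4 = 0: r = r^2 mod 31 = 9^2 = 19
  -> A = 19
B = 24^22 mod 31  (bits of 22 = 10110)
  bit 0 = 1: r = r^2 * 24 mod 31 = 1^2 * 24 = 1*24 = 24
  bit 1 = 0: r = r^2 mod 31 = 24^2 = 18
  bit 2 = 1: r = r^2 * 24 mod 31 = 18^2 * 24 = 14*24 = 26
  bit 3 = 1: r = r^2 * 24 mod 31 = 26^2 * 24 = 25*24 = 11
  bit 4 = 0: r = r^2 mod 31 = 11^2 = 28
  -> B = 28
s = B^a = 28^28 mod 31  (bits of 28 = 11100)
  bit 0 = 1: r = r^2 * 28 mod 31 = 1^2 * 28 = 1*28 = 28
  bit 1 = 1: r = r^2 * 28 mod 31 = 28^2 * 28 = 9*28 = 4
  bit 2 = 1: r = r^2 * 28 mod 31 = 4^2 * 28 = 16*28 = 14
  bit 3 = 0: r = r^2 mod 31 = 14^2 = 10
  bit 4 = 0: r = r^2 mod 31 = 10^2 = 7
  -> s = B^a = 7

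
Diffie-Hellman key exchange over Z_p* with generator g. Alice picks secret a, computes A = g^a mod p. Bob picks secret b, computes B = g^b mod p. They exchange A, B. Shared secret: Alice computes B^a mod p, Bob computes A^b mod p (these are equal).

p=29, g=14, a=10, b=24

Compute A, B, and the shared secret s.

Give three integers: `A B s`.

A = 14^10 mod 29  (bits of 10 = 1010)
  bit 0 = 1: r = r^2 * 14 mod 29 = 1^2 * 14 = 1*14 = 14
  bit 1 = 0: r = r^2 mod 29 = 14^2 = 22
  bit 2 = 1: r = r^2 * 14 mod 29 = 22^2 * 14 = 20*14 = 19
  bit 3 = 0: r = r^2 mod 29 = 19^2 = 13
  -> A = 13
B = 14^24 mod 29  (bits of 24 = 11000)
  bit 0 = 1: r = r^2 * 14 mod 29 = 1^2 * 14 = 1*14 = 14
  bit 1 = 1: r = r^2 * 14 mod 29 = 14^2 * 14 = 22*14 = 18
  bit 2 = 0: r = r^2 mod 29 = 18^2 = 5
  bit 3 = 0: r = r^2 mod 29 = 5^2 = 25
  bit 4 = 0: r = r^2 mod 29 = 25^2 = 16
  -> B = 16
s = B^a = 16^10 mod 29  (bits of 10 = 1010)
  bit 0 = 1: r = r^2 * 16 mod 29 = 1^2 * 16 = 1*16 = 16
  bit 1 = 0: r = r^2 mod 29 = 16^2 = 24
  bit 2 = 1: r = r^2 * 16 mod 29 = 24^2 * 16 = 25*16 = 23
  bit 3 = 0: r = r^2 mod 29 = 23^2 = 7
  -> s = B^a = 7

Answer: 13 16 7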